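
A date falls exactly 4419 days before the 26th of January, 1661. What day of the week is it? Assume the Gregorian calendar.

First find the weekday of Jan 26, 1661. Doomsday rule: the anchor day for the 1600s is Tuesday. For year 61: 61÷12 = 5 r 1, and 1÷4 = 0, so 5+1+0 = 6.
Tuesday + 6 ≡ Monday — that's 1661's doomsday.
In January the doomsday date is Jan 3 (1661 is not a leap year).
Jan 26 is 23 days after Jan 3; 23 mod 7 = 2, so Monday + 2 = Wednesday.
4419 mod 7 = 2, so 4419 days before a Wednesday is Wednesday − 2 = Monday.

Monday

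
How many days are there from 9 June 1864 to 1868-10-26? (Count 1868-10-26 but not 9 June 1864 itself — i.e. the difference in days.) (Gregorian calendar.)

1600

Jun 9, 1864 → Jun 9, 1865: 365 days.
Jun 9, 1865 → Jun 9, 1866: 365 days.
Jun 9, 1866 → Jun 9, 1867: 365 days.
Jun 9, 1867 → Jun 9, 1868: 366 days (Feb 29, 1868 is in that span).
Jun 9, 1868 → Jul 9, 1868: 30 days (June has 30).
Jul 9, 1868 → Aug 9, 1868: 31 days (July has 31).
Aug 9, 1868 → Sep 9, 1868: 31 days (August has 31).
Sep 9, 1868 → Oct 9, 1868: 30 days (September has 30).
Oct 9, 1868 → Oct 26, 1868: 17 days.
Total: 1600 days.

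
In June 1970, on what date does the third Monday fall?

June 15, 1970

June 1, 1970 is a Monday.
The first Monday is therefore June 1 (same day).
The third Monday is 1 + 2×7 = June 15.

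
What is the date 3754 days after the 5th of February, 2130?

May 17, 2140

+365 (one year) → Feb 5, 2131 (3389 left).
+365 (one year) → Feb 5, 2132 (3024 left).
+366 (one year; includes Feb 29, 2132) → Feb 5, 2133 (2658 left).
+365 (one year) → Feb 5, 2134 (2293 left).
+365 (one year) → Feb 5, 2135 (1928 left).
+365 (one year) → Feb 5, 2136 (1563 left).
+366 (one year; includes Feb 29, 2136) → Feb 5, 2137 (1197 left).
+365 (one year) → Feb 5, 2138 (832 left).
+365 (one year) → Feb 5, 2139 (467 left).
+365 (one year) → Feb 5, 2140 (102 left).
Feb has 29 days: +25 → Mar 1, 2140 (77 left).
Mar has 31 days: +31 → Apr 1, 2140 (46 left).
Apr has 30 days: +30 → May 1, 2140 (16 left).
+16 → May 17, 2140.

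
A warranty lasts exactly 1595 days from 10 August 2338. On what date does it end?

+365 (one year) → Aug 10, 2339 (1230 left).
+366 (one year; includes Feb 29, 2340) → Aug 10, 2340 (864 left).
+365 (one year) → Aug 10, 2341 (499 left).
+365 (one year) → Aug 10, 2342 (134 left).
Aug has 31 days: +22 → Sep 1, 2342 (112 left).
Sep has 30 days: +30 → Oct 1, 2342 (82 left).
Oct has 31 days: +31 → Nov 1, 2342 (51 left).
Nov has 30 days: +30 → Dec 1, 2342 (21 left).
+21 → Dec 22, 2342.

December 22, 2342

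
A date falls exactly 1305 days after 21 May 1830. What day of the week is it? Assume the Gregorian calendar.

Monday

First find the weekday of May 21, 1830. Doomsday rule: the anchor day for the 1800s is Friday. For year 30: 30÷12 = 2 r 6, and 6÷4 = 1, so 2+6+1 = 9.
Friday + 9 ≡ Sunday — that's 1830's doomsday.
In May the doomsday date is May 9.
May 21 is 12 days after May 9; 12 mod 7 = 5, so Sunday + 5 = Friday.
1305 mod 7 = 3, so 1305 days after a Friday is Friday + 3 = Monday.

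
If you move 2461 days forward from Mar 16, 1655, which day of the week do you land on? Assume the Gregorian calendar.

First find the weekday of Mar 16, 1655. Doomsday rule: the anchor day for the 1600s is Tuesday. For year 55: 55÷12 = 4 r 7, and 7÷4 = 1, so 4+7+1 = 12.
Tuesday + 12 ≡ Sunday — that's 1655's doomsday.
In March the doomsday date is Mar 14.
Mar 16 is 2 days after Mar 14; 2 mod 7 = 2, so Sunday + 2 = Tuesday.
2461 mod 7 = 4, so 2461 days after a Tuesday is Tuesday + 4 = Saturday.

Saturday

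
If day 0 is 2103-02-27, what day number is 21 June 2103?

Feb 27, 2103 → Mar 27, 2103: 28 days (February has 28).
Mar 27, 2103 → Apr 27, 2103: 31 days (March has 31).
Apr 27, 2103 → May 27, 2103: 30 days (April has 30).
May 27, 2103 → Jun 21, 2103: 25 days.
Total: 114 days.

114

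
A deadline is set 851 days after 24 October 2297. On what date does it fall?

February 22, 2300

+365 (one year) → Oct 24, 2298 (486 left).
+365 (one year) → Oct 24, 2299 (121 left).
Oct has 31 days: +8 → Nov 1, 2299 (113 left).
Nov has 30 days: +30 → Dec 1, 2299 (83 left).
Dec has 31 days: +31 → Jan 1, 2300 (52 left).
Jan has 31 days: +31 → Feb 1, 2300 (21 left).
+21 → Feb 22, 2300.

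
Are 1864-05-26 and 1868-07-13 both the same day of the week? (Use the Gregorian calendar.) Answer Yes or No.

No

From May 26, 1864 to Jul 13, 1868 is 1509 days.
1509 mod 7 = 4, so they are different weekdays.
(May 26, 1864 is a Thursday; Jul 13, 1868 is a Monday.)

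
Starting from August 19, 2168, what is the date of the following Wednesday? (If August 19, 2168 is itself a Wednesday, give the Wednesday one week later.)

August 24, 2168

Aug 19, 2168 is a Friday.
From Friday to the next Wednesday is 5 days.
Aug 19, 2168 + 5 = Aug 24, 2168.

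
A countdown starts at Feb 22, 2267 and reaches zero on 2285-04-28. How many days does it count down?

6640

Feb 22, 2267 → Feb 22, 2268: 365 days.
Feb 22, 2268 → Feb 22, 2269: 366 days (Feb 29, 2268 is in that span).
Feb 22, 2269 → Feb 22, 2270: 365 days.
Feb 22, 2270 → Feb 22, 2271: 365 days.
Feb 22, 2271 → Feb 22, 2272: 365 days.
Feb 22, 2272 → Feb 22, 2273: 366 days (Feb 29, 2272 is in that span).
Feb 22, 2273 → Feb 22, 2274: 365 days.
Feb 22, 2274 → Feb 22, 2275: 365 days.
Feb 22, 2275 → Feb 22, 2276: 365 days.
Feb 22, 2276 → Feb 22, 2277: 366 days (Feb 29, 2276 is in that span).
Feb 22, 2277 → Feb 22, 2278: 365 days.
Feb 22, 2278 → Feb 22, 2279: 365 days.
Feb 22, 2279 → Feb 22, 2280: 365 days.
Feb 22, 2280 → Feb 22, 2281: 366 days (Feb 29, 2280 is in that span).
Feb 22, 2281 → Feb 22, 2282: 365 days.
Feb 22, 2282 → Feb 22, 2283: 365 days.
Feb 22, 2283 → Feb 22, 2284: 365 days.
Feb 22, 2284 → Feb 22, 2285: 366 days (Feb 29, 2284 is in that span).
Feb 22, 2285 → Mar 22, 2285: 28 days (February has 28).
Mar 22, 2285 → Apr 22, 2285: 31 days (March has 31).
Apr 22, 2285 → Apr 28, 2285: 6 days.
Total: 6640 days.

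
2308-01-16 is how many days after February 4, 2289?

6919

Feb 4, 2289 → Feb 4, 2290: 365 days.
Feb 4, 2290 → Feb 4, 2291: 365 days.
Feb 4, 2291 → Feb 4, 2292: 365 days.
Feb 4, 2292 → Feb 4, 2293: 366 days (Feb 29, 2292 is in that span).
Feb 4, 2293 → Feb 4, 2294: 365 days.
Feb 4, 2294 → Feb 4, 2295: 365 days.
Feb 4, 2295 → Feb 4, 2296: 365 days.
Feb 4, 2296 → Feb 4, 2297: 366 days (Feb 29, 2296 is in that span).
Feb 4, 2297 → Feb 4, 2298: 365 days.
Feb 4, 2298 → Feb 4, 2299: 365 days.
Feb 4, 2299 → Feb 4, 2300: 365 days.
Feb 4, 2300 → Feb 4, 2301: 365 days.
Feb 4, 2301 → Feb 4, 2302: 365 days.
Feb 4, 2302 → Feb 4, 2303: 365 days.
Feb 4, 2303 → Feb 4, 2304: 365 days.
Feb 4, 2304 → Feb 4, 2305: 366 days (Feb 29, 2304 is in that span).
Feb 4, 2305 → Feb 4, 2306: 365 days.
Feb 4, 2306 → Feb 4, 2307: 365 days.
Feb 4, 2307 → Mar 4, 2307: 28 days (February has 28).
Mar 4, 2307 → Apr 4, 2307: 31 days (March has 31).
Apr 4, 2307 → May 4, 2307: 30 days (April has 30).
May 4, 2307 → Jun 4, 2307: 31 days (May has 31).
Jun 4, 2307 → Jul 4, 2307: 30 days (June has 30).
Jul 4, 2307 → Aug 4, 2307: 31 days (July has 31).
Aug 4, 2307 → Sep 4, 2307: 31 days (August has 31).
Sep 4, 2307 → Oct 4, 2307: 30 days (September has 30).
Oct 4, 2307 → Nov 4, 2307: 31 days (October has 31).
Nov 4, 2307 → Dec 4, 2307: 30 days (November has 30).
Dec 4, 2307 → Jan 4, 2308: 31 days (December has 31).
Jan 4, 2308 → Jan 16, 2308: 12 days.
Total: 6919 days.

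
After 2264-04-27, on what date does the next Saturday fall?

Apr 27, 2264 is a Wednesday.
From Wednesday to the next Saturday is 3 days.
Apr 27, 2264 + 3 = Apr 30, 2264.

April 30, 2264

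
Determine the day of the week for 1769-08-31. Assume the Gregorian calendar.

Thursday

Doomsday rule: the anchor day for the 1700s is Sunday. For year 69: 69÷12 = 5 r 9, and 9÷4 = 2, so 5+9+2 = 16.
Sunday + 16 ≡ Tuesday — that's 1769's doomsday.
In August the doomsday date is Aug 8.
Aug 31 is 23 days after Aug 8; 23 mod 7 = 2, so Tuesday + 2 = Thursday.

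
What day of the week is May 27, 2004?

Thursday

Doomsday rule: the anchor day for the 2000s is Tuesday. For year 04: 4÷12 = 0 r 4, and 4÷4 = 1, so 0+4+1 = 5.
Tuesday + 5 ≡ Sunday — that's 2004's doomsday.
In May the doomsday date is May 9.
May 27 is 18 days after May 9; 18 mod 7 = 4, so Sunday + 4 = Thursday.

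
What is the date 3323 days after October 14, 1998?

November 19, 2007

+365 (one year) → Oct 14, 1999 (2958 left).
+366 (one year; includes Feb 29, 2000) → Oct 14, 2000 (2592 left).
+365 (one year) → Oct 14, 2001 (2227 left).
+365 (one year) → Oct 14, 2002 (1862 left).
+365 (one year) → Oct 14, 2003 (1497 left).
+366 (one year; includes Feb 29, 2004) → Oct 14, 2004 (1131 left).
+365 (one year) → Oct 14, 2005 (766 left).
+365 (one year) → Oct 14, 2006 (401 left).
+365 (one year) → Oct 14, 2007 (36 left).
Oct has 31 days: +18 → Nov 1, 2007 (18 left).
+18 → Nov 19, 2007.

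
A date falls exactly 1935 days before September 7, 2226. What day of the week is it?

Monday

First find the weekday of Sep 7, 2226. Doomsday rule: the anchor day for the 2200s is Friday. For year 26: 26÷12 = 2 r 2, and 2÷4 = 0, so 2+2+0 = 4.
Friday + 4 ≡ Tuesday — that's 2226's doomsday.
In September the doomsday date is Sep 5.
Sep 7 is 2 days after Sep 5; 2 mod 7 = 2, so Tuesday + 2 = Thursday.
1935 mod 7 = 3, so 1935 days before a Thursday is Thursday − 3 = Monday.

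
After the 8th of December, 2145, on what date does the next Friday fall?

Dec 8, 2145 is a Wednesday.
From Wednesday to the next Friday is 2 days.
Dec 8, 2145 + 2 = Dec 10, 2145.

December 10, 2145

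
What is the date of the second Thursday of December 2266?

December 1, 2266 is a Saturday.
The first Thursday is therefore December 6 (5 days later).
The second Thursday is 6 + 1×7 = December 13.

December 13, 2266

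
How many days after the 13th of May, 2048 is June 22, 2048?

40

May 13, 2048 → Jun 13, 2048: 31 days (May has 31).
Jun 13, 2048 → Jun 22, 2048: 9 days.
Total: 40 days.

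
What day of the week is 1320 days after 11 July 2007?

Sunday

First find the weekday of Jul 11, 2007. Doomsday rule: the anchor day for the 2000s is Tuesday. For year 07: 7÷12 = 0 r 7, and 7÷4 = 1, so 0+7+1 = 8.
Tuesday + 8 ≡ Wednesday — that's 2007's doomsday.
In July the doomsday date is Jul 11.
Jul 11 is the doomsday itself: Wednesday.
1320 mod 7 = 4, so 1320 days after a Wednesday is Wednesday + 4 = Sunday.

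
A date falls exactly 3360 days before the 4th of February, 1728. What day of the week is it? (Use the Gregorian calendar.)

Wednesday

Feb 4, 1728 is a Wednesday.
3360 mod 7 = 0, so 3360 days before a Wednesday is Wednesday − 0 = Wednesday.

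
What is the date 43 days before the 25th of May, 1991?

−25 → Apr 30, 1991 (end of Apr, 30 days; 18 left).
−18 → Apr 12, 1991.

April 12, 1991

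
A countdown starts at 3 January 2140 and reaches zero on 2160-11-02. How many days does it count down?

7609

Jan 3, 2140 → Jan 3, 2141: 366 days (Feb 29, 2140 is in that span).
Jan 3, 2141 → Jan 3, 2142: 365 days.
Jan 3, 2142 → Jan 3, 2143: 365 days.
Jan 3, 2143 → Jan 3, 2144: 365 days.
Jan 3, 2144 → Jan 3, 2145: 366 days (Feb 29, 2144 is in that span).
Jan 3, 2145 → Jan 3, 2146: 365 days.
Jan 3, 2146 → Jan 3, 2147: 365 days.
Jan 3, 2147 → Jan 3, 2148: 365 days.
Jan 3, 2148 → Jan 3, 2149: 366 days (Feb 29, 2148 is in that span).
Jan 3, 2149 → Jan 3, 2150: 365 days.
Jan 3, 2150 → Jan 3, 2151: 365 days.
Jan 3, 2151 → Jan 3, 2152: 365 days.
Jan 3, 2152 → Jan 3, 2153: 366 days (Feb 29, 2152 is in that span).
Jan 3, 2153 → Jan 3, 2154: 365 days.
Jan 3, 2154 → Jan 3, 2155: 365 days.
Jan 3, 2155 → Jan 3, 2156: 365 days.
Jan 3, 2156 → Jan 3, 2157: 366 days (Feb 29, 2156 is in that span).
Jan 3, 2157 → Jan 3, 2158: 365 days.
Jan 3, 2158 → Jan 3, 2159: 365 days.
Jan 3, 2159 → Jan 3, 2160: 365 days.
Jan 3, 2160 → Feb 3, 2160: 31 days (January has 31).
Feb 3, 2160 → Mar 3, 2160: 29 days (February has 29).
Mar 3, 2160 → Apr 3, 2160: 31 days (March has 31).
Apr 3, 2160 → May 3, 2160: 30 days (April has 30).
May 3, 2160 → Jun 3, 2160: 31 days (May has 31).
Jun 3, 2160 → Jul 3, 2160: 30 days (June has 30).
Jul 3, 2160 → Aug 3, 2160: 31 days (July has 31).
Aug 3, 2160 → Sep 3, 2160: 31 days (August has 31).
Sep 3, 2160 → Oct 3, 2160: 30 days (September has 30).
Oct 3, 2160 → Nov 2, 2160: 30 days.
Total: 7609 days.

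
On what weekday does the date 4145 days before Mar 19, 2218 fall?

Wednesday

Mar 19, 2218 is a Thursday.
4145 mod 7 = 1, so 4145 days before a Thursday is Thursday − 1 = Wednesday.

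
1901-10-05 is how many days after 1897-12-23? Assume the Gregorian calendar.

1381

Dec 23, 1897 → Dec 23, 1898: 365 days.
Dec 23, 1898 → Dec 23, 1899: 365 days.
Dec 23, 1899 → Dec 23, 1900: 365 days.
Dec 23, 1900 → Jan 23, 1901: 31 days (December has 31).
Jan 23, 1901 → Feb 23, 1901: 31 days (January has 31).
Feb 23, 1901 → Mar 23, 1901: 28 days (February has 28).
Mar 23, 1901 → Apr 23, 1901: 31 days (March has 31).
Apr 23, 1901 → May 23, 1901: 30 days (April has 30).
May 23, 1901 → Jun 23, 1901: 31 days (May has 31).
Jun 23, 1901 → Jul 23, 1901: 30 days (June has 30).
Jul 23, 1901 → Aug 23, 1901: 31 days (July has 31).
Aug 23, 1901 → Sep 23, 1901: 31 days (August has 31).
Sep 23, 1901 → Oct 5, 1901: 12 days.
Total: 1381 days.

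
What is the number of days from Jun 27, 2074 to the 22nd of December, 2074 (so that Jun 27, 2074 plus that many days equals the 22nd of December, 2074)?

Jun 27, 2074 → Jul 27, 2074: 30 days (June has 30).
Jul 27, 2074 → Aug 27, 2074: 31 days (July has 31).
Aug 27, 2074 → Sep 27, 2074: 31 days (August has 31).
Sep 27, 2074 → Oct 27, 2074: 30 days (September has 30).
Oct 27, 2074 → Nov 27, 2074: 31 days (October has 31).
Nov 27, 2074 → Dec 22, 2074: 25 days.
Total: 178 days.

178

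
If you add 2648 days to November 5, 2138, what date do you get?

+365 (one year) → Nov 5, 2139 (2283 left).
+366 (one year; includes Feb 29, 2140) → Nov 5, 2140 (1917 left).
+365 (one year) → Nov 5, 2141 (1552 left).
+365 (one year) → Nov 5, 2142 (1187 left).
+365 (one year) → Nov 5, 2143 (822 left).
+366 (one year; includes Feb 29, 2144) → Nov 5, 2144 (456 left).
+365 (one year) → Nov 5, 2145 (91 left).
Nov has 30 days: +26 → Dec 1, 2145 (65 left).
Dec has 31 days: +31 → Jan 1, 2146 (34 left).
Jan has 31 days: +31 → Feb 1, 2146 (3 left).
+3 → Feb 4, 2146.

February 4, 2146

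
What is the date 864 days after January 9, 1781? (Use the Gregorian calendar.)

May 23, 1783

+365 (one year) → Jan 9, 1782 (499 left).
+365 (one year) → Jan 9, 1783 (134 left).
Jan has 31 days: +23 → Feb 1, 1783 (111 left).
Feb has 28 days: +28 → Mar 1, 1783 (83 left).
Mar has 31 days: +31 → Apr 1, 1783 (52 left).
Apr has 30 days: +30 → May 1, 1783 (22 left).
+22 → May 23, 1783.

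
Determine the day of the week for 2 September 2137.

Monday

Doomsday rule: the anchor day for the 2100s is Sunday. For year 37: 37÷12 = 3 r 1, and 1÷4 = 0, so 3+1+0 = 4.
Sunday + 4 ≡ Thursday — that's 2137's doomsday.
In September the doomsday date is Sep 5.
Sep 2 is 3 days before Sep 5; 3 mod 7 = 3, so Thursday − 3 = Monday.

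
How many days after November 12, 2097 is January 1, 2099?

Nov 12, 2097 → Nov 12, 2098: 365 days.
Nov 12, 2098 → Dec 12, 2098: 30 days (November has 30).
Dec 12, 2098 → Jan 1, 2099: 20 days.
Total: 415 days.

415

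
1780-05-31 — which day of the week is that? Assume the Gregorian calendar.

Doomsday rule: the anchor day for the 1700s is Sunday. For year 80: 80÷12 = 6 r 8, and 8÷4 = 2, so 6+8+2 = 16.
Sunday + 16 ≡ Tuesday — that's 1780's doomsday.
In May the doomsday date is May 9.
May 31 is 22 days after May 9; 22 mod 7 = 1, so Tuesday + 1 = Wednesday.

Wednesday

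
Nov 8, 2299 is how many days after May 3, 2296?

May 3, 2296 → May 3, 2297: 365 days.
May 3, 2297 → May 3, 2298: 365 days.
May 3, 2298 → May 3, 2299: 365 days.
May 3, 2299 → Jun 3, 2299: 31 days (May has 31).
Jun 3, 2299 → Jul 3, 2299: 30 days (June has 30).
Jul 3, 2299 → Aug 3, 2299: 31 days (July has 31).
Aug 3, 2299 → Sep 3, 2299: 31 days (August has 31).
Sep 3, 2299 → Oct 3, 2299: 30 days (September has 30).
Oct 3, 2299 → Nov 3, 2299: 31 days (October has 31).
Nov 3, 2299 → Nov 8, 2299: 5 days.
Total: 1284 days.

1284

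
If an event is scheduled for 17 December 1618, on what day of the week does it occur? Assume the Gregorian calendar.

Doomsday rule: the anchor day for the 1600s is Tuesday. For year 18: 18÷12 = 1 r 6, and 6÷4 = 1, so 1+6+1 = 8.
Tuesday + 8 ≡ Wednesday — that's 1618's doomsday.
In December the doomsday date is Dec 12.
Dec 17 is 5 days after Dec 12; 5 mod 7 = 5, so Wednesday + 5 = Monday.

Monday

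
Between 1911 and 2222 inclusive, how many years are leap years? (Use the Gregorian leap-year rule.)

76

Multiples of 4 in [1911,2222]: 78.
Of those, multiples of 100: 3 (not leap unless ÷400).
Multiples of 400: 1.
Leap years = 78 − 3 + 1 = 76.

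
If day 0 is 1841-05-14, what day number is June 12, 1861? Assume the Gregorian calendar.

May 14, 1841 → May 14, 1842: 365 days.
May 14, 1842 → May 14, 1843: 365 days.
May 14, 1843 → May 14, 1844: 366 days (Feb 29, 1844 is in that span).
May 14, 1844 → May 14, 1845: 365 days.
May 14, 1845 → May 14, 1846: 365 days.
May 14, 1846 → May 14, 1847: 365 days.
May 14, 1847 → May 14, 1848: 366 days (Feb 29, 1848 is in that span).
May 14, 1848 → May 14, 1849: 365 days.
May 14, 1849 → May 14, 1850: 365 days.
May 14, 1850 → May 14, 1851: 365 days.
May 14, 1851 → May 14, 1852: 366 days (Feb 29, 1852 is in that span).
May 14, 1852 → May 14, 1853: 365 days.
May 14, 1853 → May 14, 1854: 365 days.
May 14, 1854 → May 14, 1855: 365 days.
May 14, 1855 → May 14, 1856: 366 days (Feb 29, 1856 is in that span).
May 14, 1856 → May 14, 1857: 365 days.
May 14, 1857 → May 14, 1858: 365 days.
May 14, 1858 → May 14, 1859: 365 days.
May 14, 1859 → May 14, 1860: 366 days (Feb 29, 1860 is in that span).
May 14, 1860 → Jun 14, 1860: 31 days (May has 31).
Jun 14, 1860 → Jul 14, 1860: 30 days (June has 30).
Jul 14, 1860 → Aug 14, 1860: 31 days (July has 31).
Aug 14, 1860 → Sep 14, 1860: 31 days (August has 31).
Sep 14, 1860 → Oct 14, 1860: 30 days (September has 30).
Oct 14, 1860 → Nov 14, 1860: 31 days (October has 31).
Nov 14, 1860 → Dec 14, 1860: 30 days (November has 30).
Dec 14, 1860 → Jan 14, 1861: 31 days (December has 31).
Jan 14, 1861 → Feb 14, 1861: 31 days (January has 31).
Feb 14, 1861 → Mar 14, 1861: 28 days (February has 28).
Mar 14, 1861 → Apr 14, 1861: 31 days (March has 31).
Apr 14, 1861 → May 14, 1861: 30 days (April has 30).
May 14, 1861 → Jun 12, 1861: 29 days.
Total: 7334 days.

7334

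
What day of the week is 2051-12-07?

Doomsday rule: the anchor day for the 2000s is Tuesday. For year 51: 51÷12 = 4 r 3, and 3÷4 = 0, so 4+3+0 = 7.
Tuesday + 7 ≡ Tuesday — that's 2051's doomsday.
In December the doomsday date is Dec 12.
Dec 7 is 5 days before Dec 12; 5 mod 7 = 5, so Tuesday − 5 = Thursday.

Thursday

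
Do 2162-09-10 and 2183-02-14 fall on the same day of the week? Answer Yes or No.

Yes

From Sep 10, 2162 to Feb 14, 2183 is 7462 days.
7462 mod 7 = 0, so they are the same weekday.
(Sep 10, 2162 is a Friday; Feb 14, 2183 is a Friday.)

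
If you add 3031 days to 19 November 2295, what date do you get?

March 8, 2304

+366 (one year; includes Feb 29, 2296) → Nov 19, 2296 (2665 left).
+365 (one year) → Nov 19, 2297 (2300 left).
+365 (one year) → Nov 19, 2298 (1935 left).
+365 (one year) → Nov 19, 2299 (1570 left).
+365 (one year) → Nov 19, 2300 (1205 left).
+365 (one year) → Nov 19, 2301 (840 left).
+365 (one year) → Nov 19, 2302 (475 left).
+365 (one year) → Nov 19, 2303 (110 left).
Nov has 30 days: +12 → Dec 1, 2303 (98 left).
Dec has 31 days: +31 → Jan 1, 2304 (67 left).
Jan has 31 days: +31 → Feb 1, 2304 (36 left).
Feb has 29 days: +29 → Mar 1, 2304 (7 left).
+7 → Mar 8, 2304.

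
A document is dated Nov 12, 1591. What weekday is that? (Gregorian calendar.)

Doomsday rule: the anchor day for the 1500s is Wednesday. For year 91: 91÷12 = 7 r 7, and 7÷4 = 1, so 7+7+1 = 15.
Wednesday + 15 ≡ Thursday — that's 1591's doomsday.
In November the doomsday date is Nov 7.
Nov 12 is 5 days after Nov 7; 5 mod 7 = 5, so Thursday + 5 = Tuesday.

Tuesday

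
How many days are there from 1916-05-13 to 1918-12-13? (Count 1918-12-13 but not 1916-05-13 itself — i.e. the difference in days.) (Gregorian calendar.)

944

May 13, 1916 → May 13, 1917: 365 days.
May 13, 1917 → May 13, 1918: 365 days.
May 13, 1918 → Jun 13, 1918: 31 days (May has 31).
Jun 13, 1918 → Jul 13, 1918: 30 days (June has 30).
Jul 13, 1918 → Aug 13, 1918: 31 days (July has 31).
Aug 13, 1918 → Sep 13, 1918: 31 days (August has 31).
Sep 13, 1918 → Oct 13, 1918: 30 days (September has 30).
Oct 13, 1918 → Nov 13, 1918: 31 days (October has 31).
Nov 13, 1918 → Dec 13, 1918: 30 days.
Total: 944 days.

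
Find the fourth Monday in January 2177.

January 1, 2177 is a Wednesday.
The first Monday is therefore January 6 (5 days later).
The fourth Monday is 6 + 3×7 = January 27.

January 27, 2177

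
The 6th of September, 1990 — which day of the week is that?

Doomsday rule: the anchor day for the 1900s is Wednesday. For year 90: 90÷12 = 7 r 6, and 6÷4 = 1, so 7+6+1 = 14.
Wednesday + 14 ≡ Wednesday — that's 1990's doomsday.
In September the doomsday date is Sep 5.
Sep 6 is 1 day after Sep 5; 1 mod 7 = 1, so Wednesday + 1 = Thursday.

Thursday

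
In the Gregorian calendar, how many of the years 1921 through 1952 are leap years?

Multiples of 4 in [1921,1952]: 8.
Of those, multiples of 100: 0 (not leap unless ÷400).
Multiples of 400: 0.
Leap years = 8 − 0 + 0 = 8.

8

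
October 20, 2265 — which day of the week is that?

Friday

Doomsday rule: the anchor day for the 2200s is Friday. For year 65: 65÷12 = 5 r 5, and 5÷4 = 1, so 5+5+1 = 11.
Friday + 11 ≡ Tuesday — that's 2265's doomsday.
In October the doomsday date is Oct 10.
Oct 20 is 10 days after Oct 10; 10 mod 7 = 3, so Tuesday + 3 = Friday.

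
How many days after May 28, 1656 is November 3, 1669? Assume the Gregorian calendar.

4907

May 28, 1656 → May 28, 1657: 365 days.
May 28, 1657 → May 28, 1658: 365 days.
May 28, 1658 → May 28, 1659: 365 days.
May 28, 1659 → May 28, 1660: 366 days (Feb 29, 1660 is in that span).
May 28, 1660 → May 28, 1661: 365 days.
May 28, 1661 → May 28, 1662: 365 days.
May 28, 1662 → May 28, 1663: 365 days.
May 28, 1663 → May 28, 1664: 366 days (Feb 29, 1664 is in that span).
May 28, 1664 → May 28, 1665: 365 days.
May 28, 1665 → May 28, 1666: 365 days.
May 28, 1666 → May 28, 1667: 365 days.
May 28, 1667 → May 28, 1668: 366 days (Feb 29, 1668 is in that span).
May 28, 1668 → May 28, 1669: 365 days.
May 28, 1669 → Jun 28, 1669: 31 days (May has 31).
Jun 28, 1669 → Jul 28, 1669: 30 days (June has 30).
Jul 28, 1669 → Aug 28, 1669: 31 days (July has 31).
Aug 28, 1669 → Sep 28, 1669: 31 days (August has 31).
Sep 28, 1669 → Oct 28, 1669: 30 days (September has 30).
Oct 28, 1669 → Nov 3, 1669: 6 days.
Total: 4907 days.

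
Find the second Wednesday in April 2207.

April 8, 2207

April 1, 2207 is a Wednesday.
The first Wednesday is therefore April 1 (same day).
The second Wednesday is 1 + 1×7 = April 8.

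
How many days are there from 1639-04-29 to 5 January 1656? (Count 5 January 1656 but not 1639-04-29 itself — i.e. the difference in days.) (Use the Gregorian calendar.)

Apr 29, 1639 → Apr 29, 1640: 366 days (Feb 29, 1640 is in that span).
Apr 29, 1640 → Apr 29, 1641: 365 days.
Apr 29, 1641 → Apr 29, 1642: 365 days.
Apr 29, 1642 → Apr 29, 1643: 365 days.
Apr 29, 1643 → Apr 29, 1644: 366 days (Feb 29, 1644 is in that span).
Apr 29, 1644 → Apr 29, 1645: 365 days.
Apr 29, 1645 → Apr 29, 1646: 365 days.
Apr 29, 1646 → Apr 29, 1647: 365 days.
Apr 29, 1647 → Apr 29, 1648: 366 days (Feb 29, 1648 is in that span).
Apr 29, 1648 → Apr 29, 1649: 365 days.
Apr 29, 1649 → Apr 29, 1650: 365 days.
Apr 29, 1650 → Apr 29, 1651: 365 days.
Apr 29, 1651 → Apr 29, 1652: 366 days (Feb 29, 1652 is in that span).
Apr 29, 1652 → Apr 29, 1653: 365 days.
Apr 29, 1653 → Apr 29, 1654: 365 days.
Apr 29, 1654 → Apr 29, 1655: 365 days.
Apr 29, 1655 → May 29, 1655: 30 days (April has 30).
May 29, 1655 → Jun 29, 1655: 31 days (May has 31).
Jun 29, 1655 → Jul 29, 1655: 30 days (June has 30).
Jul 29, 1655 → Aug 29, 1655: 31 days (July has 31).
Aug 29, 1655 → Sep 29, 1655: 31 days (August has 31).
Sep 29, 1655 → Oct 29, 1655: 30 days (September has 30).
Oct 29, 1655 → Nov 29, 1655: 31 days (October has 31).
Nov 29, 1655 → Dec 29, 1655: 30 days (November has 30).
Dec 29, 1655 → Jan 5, 1656: 7 days.
Total: 6095 days.

6095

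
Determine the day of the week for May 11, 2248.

Doomsday rule: the anchor day for the 2200s is Friday. For year 48: 48÷12 = 4 r 0, and 0÷4 = 0, so 4+0+0 = 4.
Friday + 4 ≡ Tuesday — that's 2248's doomsday.
In May the doomsday date is May 9.
May 11 is 2 days after May 9; 2 mod 7 = 2, so Tuesday + 2 = Thursday.

Thursday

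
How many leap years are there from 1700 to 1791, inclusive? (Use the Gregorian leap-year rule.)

22

Multiples of 4 in [1700,1791]: 23.
Of those, multiples of 100: 1 (not leap unless ÷400).
Multiples of 400: 0.
Leap years = 23 − 1 + 0 = 22.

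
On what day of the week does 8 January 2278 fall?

Doomsday rule: the anchor day for the 2200s is Friday. For year 78: 78÷12 = 6 r 6, and 6÷4 = 1, so 6+6+1 = 13.
Friday + 13 ≡ Thursday — that's 2278's doomsday.
In January the doomsday date is Jan 3 (2278 is not a leap year).
Jan 8 is 5 days after Jan 3; 5 mod 7 = 5, so Thursday + 5 = Tuesday.

Tuesday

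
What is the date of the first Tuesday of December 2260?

December 4, 2260

December 1, 2260 is a Saturday.
The first Tuesday is therefore December 4 (3 days later).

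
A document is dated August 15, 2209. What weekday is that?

Doomsday rule: the anchor day for the 2200s is Friday. For year 09: 9÷12 = 0 r 9, and 9÷4 = 2, so 0+9+2 = 11.
Friday + 11 ≡ Tuesday — that's 2209's doomsday.
In August the doomsday date is Aug 8.
Aug 15 is 7 days after Aug 8; 7 mod 7 = 0, so Tuesday + 0 = Tuesday.

Tuesday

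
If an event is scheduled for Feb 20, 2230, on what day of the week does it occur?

Doomsday rule: the anchor day for the 2200s is Friday. For year 30: 30÷12 = 2 r 6, and 6÷4 = 1, so 2+6+1 = 9.
Friday + 9 ≡ Sunday — that's 2230's doomsday.
In February the doomsday date is Feb 28 (2230 is not a leap year).
Feb 20 is 8 days before Feb 28; 8 mod 7 = 1, so Sunday − 1 = Saturday.

Saturday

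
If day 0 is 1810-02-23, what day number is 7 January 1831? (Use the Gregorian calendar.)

7623

Feb 23, 1810 → Feb 23, 1811: 365 days.
Feb 23, 1811 → Feb 23, 1812: 365 days.
Feb 23, 1812 → Feb 23, 1813: 366 days (Feb 29, 1812 is in that span).
Feb 23, 1813 → Feb 23, 1814: 365 days.
Feb 23, 1814 → Feb 23, 1815: 365 days.
Feb 23, 1815 → Feb 23, 1816: 365 days.
Feb 23, 1816 → Feb 23, 1817: 366 days (Feb 29, 1816 is in that span).
Feb 23, 1817 → Feb 23, 1818: 365 days.
Feb 23, 1818 → Feb 23, 1819: 365 days.
Feb 23, 1819 → Feb 23, 1820: 365 days.
Feb 23, 1820 → Feb 23, 1821: 366 days (Feb 29, 1820 is in that span).
Feb 23, 1821 → Feb 23, 1822: 365 days.
Feb 23, 1822 → Feb 23, 1823: 365 days.
Feb 23, 1823 → Feb 23, 1824: 365 days.
Feb 23, 1824 → Feb 23, 1825: 366 days (Feb 29, 1824 is in that span).
Feb 23, 1825 → Feb 23, 1826: 365 days.
Feb 23, 1826 → Feb 23, 1827: 365 days.
Feb 23, 1827 → Feb 23, 1828: 365 days.
Feb 23, 1828 → Feb 23, 1829: 366 days (Feb 29, 1828 is in that span).
Feb 23, 1829 → Feb 23, 1830: 365 days.
Feb 23, 1830 → Mar 23, 1830: 28 days (February has 28).
Mar 23, 1830 → Apr 23, 1830: 31 days (March has 31).
Apr 23, 1830 → May 23, 1830: 30 days (April has 30).
May 23, 1830 → Jun 23, 1830: 31 days (May has 31).
Jun 23, 1830 → Jul 23, 1830: 30 days (June has 30).
Jul 23, 1830 → Aug 23, 1830: 31 days (July has 31).
Aug 23, 1830 → Sep 23, 1830: 31 days (August has 31).
Sep 23, 1830 → Oct 23, 1830: 30 days (September has 30).
Oct 23, 1830 → Nov 23, 1830: 31 days (October has 31).
Nov 23, 1830 → Dec 23, 1830: 30 days (November has 30).
Dec 23, 1830 → Jan 7, 1831: 15 days.
Total: 7623 days.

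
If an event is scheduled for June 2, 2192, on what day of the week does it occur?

Saturday

Doomsday rule: the anchor day for the 2100s is Sunday. For year 92: 92÷12 = 7 r 8, and 8÷4 = 2, so 7+8+2 = 17.
Sunday + 17 ≡ Wednesday — that's 2192's doomsday.
In June the doomsday date is Jun 6.
Jun 2 is 4 days before Jun 6; 4 mod 7 = 4, so Wednesday − 4 = Saturday.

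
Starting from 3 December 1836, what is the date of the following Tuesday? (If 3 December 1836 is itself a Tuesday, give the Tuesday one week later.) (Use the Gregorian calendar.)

Dec 3, 1836 is a Saturday.
From Saturday to the next Tuesday is 3 days.
Dec 3, 1836 + 3 = Dec 6, 1836.

December 6, 1836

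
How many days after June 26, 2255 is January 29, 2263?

2774

Jun 26, 2255 → Jun 26, 2256: 366 days (Feb 29, 2256 is in that span).
Jun 26, 2256 → Jun 26, 2257: 365 days.
Jun 26, 2257 → Jun 26, 2258: 365 days.
Jun 26, 2258 → Jun 26, 2259: 365 days.
Jun 26, 2259 → Jun 26, 2260: 366 days (Feb 29, 2260 is in that span).
Jun 26, 2260 → Jun 26, 2261: 365 days.
Jun 26, 2261 → Jun 26, 2262: 365 days.
Jun 26, 2262 → Jul 26, 2262: 30 days (June has 30).
Jul 26, 2262 → Aug 26, 2262: 31 days (July has 31).
Aug 26, 2262 → Sep 26, 2262: 31 days (August has 31).
Sep 26, 2262 → Oct 26, 2262: 30 days (September has 30).
Oct 26, 2262 → Nov 26, 2262: 31 days (October has 31).
Nov 26, 2262 → Dec 26, 2262: 30 days (November has 30).
Dec 26, 2262 → Jan 26, 2263: 31 days (December has 31).
Jan 26, 2263 → Jan 29, 2263: 3 days.
Total: 2774 days.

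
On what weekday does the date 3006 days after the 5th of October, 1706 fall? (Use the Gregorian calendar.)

First find the weekday of Oct 5, 1706. Doomsday rule: the anchor day for the 1700s is Sunday. For year 06: 6÷12 = 0 r 6, and 6÷4 = 1, so 0+6+1 = 7.
Sunday + 7 ≡ Sunday — that's 1706's doomsday.
In October the doomsday date is Oct 10.
Oct 5 is 5 days before Oct 10; 5 mod 7 = 5, so Sunday − 5 = Tuesday.
3006 mod 7 = 3, so 3006 days after a Tuesday is Tuesday + 3 = Friday.

Friday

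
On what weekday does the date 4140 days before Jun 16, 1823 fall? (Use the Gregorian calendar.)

Friday

First find the weekday of Jun 16, 1823. Doomsday rule: the anchor day for the 1800s is Friday. For year 23: 23÷12 = 1 r 11, and 11÷4 = 2, so 1+11+2 = 14.
Friday + 14 ≡ Friday — that's 1823's doomsday.
In June the doomsday date is Jun 6.
Jun 16 is 10 days after Jun 6; 10 mod 7 = 3, so Friday + 3 = Monday.
4140 mod 7 = 3, so 4140 days before a Monday is Monday − 3 = Friday.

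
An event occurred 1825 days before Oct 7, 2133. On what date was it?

October 8, 2128

−365 (one year) → Oct 7, 2132 (1460 left).
−366 (one year; includes Feb 29, 2132) → Oct 7, 2131 (1094 left).
−365 (one year) → Oct 7, 2130 (729 left).
−365 (one year) → Oct 7, 2129 (364 left).
−7 → Sep 30, 2129 (end of Sep, 30 days; 357 left).
−30 → Aug 31, 2129 (end of Aug, 31 days; 327 left).
−31 → Jul 31, 2129 (end of Jul, 31 days; 296 left).
−31 → Jun 30, 2129 (end of Jun, 30 days; 265 left).
−30 → May 31, 2129 (end of May, 31 days; 235 left).
−31 → Apr 30, 2129 (end of Apr, 30 days; 204 left).
−30 → Mar 31, 2129 (end of Mar, 31 days; 174 left).
−31 → Feb 28, 2129 (end of Feb, 28 days; 143 left).
−28 → Jan 31, 2129 (end of Jan, 31 days; 115 left).
−31 → Dec 31, 2128 (end of Dec, 31 days; 84 left).
−31 → Nov 30, 2128 (end of Nov, 30 days; 53 left).
−30 → Oct 31, 2128 (end of Oct, 31 days; 23 left).
−23 → Oct 8, 2128.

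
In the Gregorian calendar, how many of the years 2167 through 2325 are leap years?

Multiples of 4 in [2167,2325]: 40.
Of those, multiples of 100: 2 (not leap unless ÷400).
Multiples of 400: 0.
Leap years = 40 − 2 + 0 = 38.

38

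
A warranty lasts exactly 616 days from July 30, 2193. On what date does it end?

April 7, 2195

+365 (one year) → Jul 30, 2194 (251 left).
Jul has 31 days: +2 → Aug 1, 2194 (249 left).
Aug has 31 days: +31 → Sep 1, 2194 (218 left).
Sep has 30 days: +30 → Oct 1, 2194 (188 left).
Oct has 31 days: +31 → Nov 1, 2194 (157 left).
Nov has 30 days: +30 → Dec 1, 2194 (127 left).
Dec has 31 days: +31 → Jan 1, 2195 (96 left).
Jan has 31 days: +31 → Feb 1, 2195 (65 left).
Feb has 28 days: +28 → Mar 1, 2195 (37 left).
Mar has 31 days: +31 → Apr 1, 2195 (6 left).
+6 → Apr 7, 2195.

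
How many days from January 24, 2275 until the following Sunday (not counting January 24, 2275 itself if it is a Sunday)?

7

Jan 24, 2275 is a Sunday.
From Sunday to the next Sunday is 7 days.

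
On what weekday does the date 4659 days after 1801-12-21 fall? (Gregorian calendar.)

Friday

First find the weekday of Dec 21, 1801. Doomsday rule: the anchor day for the 1800s is Friday. For year 01: 1÷12 = 0 r 1, and 1÷4 = 0, so 0+1+0 = 1.
Friday + 1 ≡ Saturday — that's 1801's doomsday.
In December the doomsday date is Dec 12.
Dec 21 is 9 days after Dec 12; 9 mod 7 = 2, so Saturday + 2 = Monday.
4659 mod 7 = 4, so 4659 days after a Monday is Monday + 4 = Friday.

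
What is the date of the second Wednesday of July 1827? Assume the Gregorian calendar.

July 11, 1827

July 1, 1827 is a Sunday.
The first Wednesday is therefore July 4 (3 days later).
The second Wednesday is 4 + 1×7 = July 11.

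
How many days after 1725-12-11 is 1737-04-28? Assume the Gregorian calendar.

4156

Dec 11, 1725 → Dec 11, 1726: 365 days.
Dec 11, 1726 → Dec 11, 1727: 365 days.
Dec 11, 1727 → Dec 11, 1728: 366 days (Feb 29, 1728 is in that span).
Dec 11, 1728 → Dec 11, 1729: 365 days.
Dec 11, 1729 → Dec 11, 1730: 365 days.
Dec 11, 1730 → Dec 11, 1731: 365 days.
Dec 11, 1731 → Dec 11, 1732: 366 days (Feb 29, 1732 is in that span).
Dec 11, 1732 → Dec 11, 1733: 365 days.
Dec 11, 1733 → Dec 11, 1734: 365 days.
Dec 11, 1734 → Dec 11, 1735: 365 days.
Dec 11, 1735 → Dec 11, 1736: 366 days (Feb 29, 1736 is in that span).
Dec 11, 1736 → Jan 11, 1737: 31 days (December has 31).
Jan 11, 1737 → Feb 11, 1737: 31 days (January has 31).
Feb 11, 1737 → Mar 11, 1737: 28 days (February has 28).
Mar 11, 1737 → Apr 11, 1737: 31 days (March has 31).
Apr 11, 1737 → Apr 28, 1737: 17 days.
Total: 4156 days.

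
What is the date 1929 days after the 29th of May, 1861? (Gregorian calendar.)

September 9, 1866

+365 (one year) → May 29, 1862 (1564 left).
+365 (one year) → May 29, 1863 (1199 left).
+366 (one year; includes Feb 29, 1864) → May 29, 1864 (833 left).
+365 (one year) → May 29, 1865 (468 left).
+365 (one year) → May 29, 1866 (103 left).
May has 31 days: +3 → Jun 1, 1866 (100 left).
Jun has 30 days: +30 → Jul 1, 1866 (70 left).
Jul has 31 days: +31 → Aug 1, 1866 (39 left).
Aug has 31 days: +31 → Sep 1, 1866 (8 left).
+8 → Sep 9, 1866.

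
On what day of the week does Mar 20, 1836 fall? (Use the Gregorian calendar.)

Sunday

Doomsday rule: the anchor day for the 1800s is Friday. For year 36: 36÷12 = 3 r 0, and 0÷4 = 0, so 3+0+0 = 3.
Friday + 3 ≡ Monday — that's 1836's doomsday.
In March the doomsday date is Mar 14.
Mar 20 is 6 days after Mar 14; 6 mod 7 = 6, so Monday + 6 = Sunday.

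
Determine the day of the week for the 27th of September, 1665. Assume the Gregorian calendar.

Sunday

Doomsday rule: the anchor day for the 1600s is Tuesday. For year 65: 65÷12 = 5 r 5, and 5÷4 = 1, so 5+5+1 = 11.
Tuesday + 11 ≡ Saturday — that's 1665's doomsday.
In September the doomsday date is Sep 5.
Sep 27 is 22 days after Sep 5; 22 mod 7 = 1, so Saturday + 1 = Sunday.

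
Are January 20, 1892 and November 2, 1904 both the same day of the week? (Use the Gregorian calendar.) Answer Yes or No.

Yes

From Jan 20, 1892 to Nov 2, 1904 is 4669 days.
4669 mod 7 = 0, so they are the same weekday.
(Jan 20, 1892 is a Wednesday; Nov 2, 1904 is a Wednesday.)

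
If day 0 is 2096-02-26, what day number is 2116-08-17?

Feb 26, 2096 → Feb 26, 2097: 366 days (Feb 29, 2096 is in that span).
Feb 26, 2097 → Feb 26, 2098: 365 days.
Feb 26, 2098 → Feb 26, 2099: 365 days.
Feb 26, 2099 → Feb 26, 2100: 365 days.
Feb 26, 2100 → Feb 26, 2101: 365 days.
Feb 26, 2101 → Feb 26, 2102: 365 days.
Feb 26, 2102 → Feb 26, 2103: 365 days.
Feb 26, 2103 → Feb 26, 2104: 365 days.
Feb 26, 2104 → Feb 26, 2105: 366 days (Feb 29, 2104 is in that span).
Feb 26, 2105 → Feb 26, 2106: 365 days.
Feb 26, 2106 → Feb 26, 2107: 365 days.
Feb 26, 2107 → Feb 26, 2108: 365 days.
Feb 26, 2108 → Feb 26, 2109: 366 days (Feb 29, 2108 is in that span).
Feb 26, 2109 → Feb 26, 2110: 365 days.
Feb 26, 2110 → Feb 26, 2111: 365 days.
Feb 26, 2111 → Feb 26, 2112: 365 days.
Feb 26, 2112 → Feb 26, 2113: 366 days (Feb 29, 2112 is in that span).
Feb 26, 2113 → Feb 26, 2114: 365 days.
Feb 26, 2114 → Feb 26, 2115: 365 days.
Feb 26, 2115 → Feb 26, 2116: 365 days.
Feb 26, 2116 → Mar 26, 2116: 29 days (February has 29).
Mar 26, 2116 → Apr 26, 2116: 31 days (March has 31).
Apr 26, 2116 → May 26, 2116: 30 days (April has 30).
May 26, 2116 → Jun 26, 2116: 31 days (May has 31).
Jun 26, 2116 → Jul 26, 2116: 30 days (June has 30).
Jul 26, 2116 → Aug 17, 2116: 22 days.
Total: 7477 days.

7477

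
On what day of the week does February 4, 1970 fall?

Doomsday rule: the anchor day for the 1900s is Wednesday. For year 70: 70÷12 = 5 r 10, and 10÷4 = 2, so 5+10+2 = 17.
Wednesday + 17 ≡ Saturday — that's 1970's doomsday.
In February the doomsday date is Feb 28 (1970 is not a leap year).
Feb 4 is 24 days before Feb 28; 24 mod 7 = 3, so Saturday − 3 = Wednesday.

Wednesday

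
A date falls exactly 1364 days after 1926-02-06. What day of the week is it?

Friday

First find the weekday of Feb 6, 1926. Doomsday rule: the anchor day for the 1900s is Wednesday. For year 26: 26÷12 = 2 r 2, and 2÷4 = 0, so 2+2+0 = 4.
Wednesday + 4 ≡ Sunday — that's 1926's doomsday.
In February the doomsday date is Feb 28 (1926 is not a leap year).
Feb 6 is 22 days before Feb 28; 22 mod 7 = 1, so Sunday − 1 = Saturday.
1364 mod 7 = 6, so 1364 days after a Saturday is Saturday + 6 = Friday.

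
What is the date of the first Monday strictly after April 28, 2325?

May 4, 2325

Apr 28, 2325 is a Tuesday.
From Tuesday to the next Monday is 6 days.
Apr 28, 2325 + 6 = May 4, 2325.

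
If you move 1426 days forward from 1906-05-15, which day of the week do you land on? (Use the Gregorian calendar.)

May 15, 1906 is a Tuesday.
1426 mod 7 = 5, so 1426 days after a Tuesday is Tuesday + 5 = Sunday.

Sunday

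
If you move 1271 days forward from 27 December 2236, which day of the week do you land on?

Dec 27, 2236 is a Tuesday.
1271 mod 7 = 4, so 1271 days after a Tuesday is Tuesday + 4 = Saturday.

Saturday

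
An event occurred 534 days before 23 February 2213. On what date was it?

−366 (one year; includes Feb 29, 2212) → Feb 23, 2212 (168 left).
−23 → Jan 31, 2212 (end of Jan, 31 days; 145 left).
−31 → Dec 31, 2211 (end of Dec, 31 days; 114 left).
−31 → Nov 30, 2211 (end of Nov, 30 days; 83 left).
−30 → Oct 31, 2211 (end of Oct, 31 days; 53 left).
−31 → Sep 30, 2211 (end of Sep, 30 days; 22 left).
−22 → Sep 8, 2211.

September 8, 2211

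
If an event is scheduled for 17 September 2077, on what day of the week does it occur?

Doomsday rule: the anchor day for the 2000s is Tuesday. For year 77: 77÷12 = 6 r 5, and 5÷4 = 1, so 6+5+1 = 12.
Tuesday + 12 ≡ Sunday — that's 2077's doomsday.
In September the doomsday date is Sep 5.
Sep 17 is 12 days after Sep 5; 12 mod 7 = 5, so Sunday + 5 = Friday.

Friday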